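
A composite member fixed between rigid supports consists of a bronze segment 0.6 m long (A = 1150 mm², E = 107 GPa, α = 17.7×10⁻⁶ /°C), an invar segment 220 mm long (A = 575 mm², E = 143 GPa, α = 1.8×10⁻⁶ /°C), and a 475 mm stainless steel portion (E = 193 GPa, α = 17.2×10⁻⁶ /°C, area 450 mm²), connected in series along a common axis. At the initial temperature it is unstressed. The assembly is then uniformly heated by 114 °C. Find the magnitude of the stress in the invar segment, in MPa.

σ ≈ 292 MPa (compressive)

Free thermal expansion of the whole bar: Σ αᵢΔT Lᵢ = 17.7×10⁻⁶×114×600 + 1.8×10⁻⁶×114×220 + 17.2×10⁻⁶×114×475 = 2.187 mm.
The walls prevent any net length change, so an axial force P (same in every segment) develops. Compatibility: P · Σ Lᵢ/(AᵢEᵢ) = δ_free.
The series flexibility is Σ Lᵢ/(AᵢEᵢ) = 600/(1150×107×10³) + 220/(575×143×10³) + 475/(450×193×10³) = 1.302×10⁻⁵ mm/N.
Hence P = δ_free / Σ(L/AE) = 2.187/1.302×10⁻⁵ = 168 kN (compressive).
σ_{invar} = P / A = 168000 / 575 = 292.1 MPa.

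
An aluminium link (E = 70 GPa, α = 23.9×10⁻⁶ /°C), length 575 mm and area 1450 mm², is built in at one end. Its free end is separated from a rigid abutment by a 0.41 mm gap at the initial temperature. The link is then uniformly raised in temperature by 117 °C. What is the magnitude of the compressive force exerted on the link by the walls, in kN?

Free thermal elongation = αΔT L = 23.9×10⁻⁶ × 117 × 575 = 1.608 mm.
The gap closes (δ_free > 0.41 mm) and the wall then resists a further 1.608 − 0.41 = 1.198 mm of expansion.
That suppressed elongation corresponds to σ = E·Δ/L = 70×10³ × 1.198/575 = 145.8 MPa.
P = σA = 145.8 × 1450 = 211.5 kN.

P ≈ 211 kN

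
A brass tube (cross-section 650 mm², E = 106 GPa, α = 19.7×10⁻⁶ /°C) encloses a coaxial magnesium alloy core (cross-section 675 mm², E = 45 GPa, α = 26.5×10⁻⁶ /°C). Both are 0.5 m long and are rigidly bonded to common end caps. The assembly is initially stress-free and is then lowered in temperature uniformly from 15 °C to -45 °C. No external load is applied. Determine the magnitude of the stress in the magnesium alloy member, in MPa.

σ ≈ 12.7 MPa (tensile)

The magnesium alloy has the larger α, so on cooling it would change length more than the brass if both were free. The rigid plates force a common final length, so the magnesium alloy is put into tension and the brass into compression, with equal and opposite forces P (no external load).
Setting the final lengths equal and cancelling L: (α₁ − α₂)ΔT = P/(A₁E₁) + P/(A₂E₂).
|α₁ − α₂|·ΔT = 6.8×10⁻⁶ × 60 = 0.000408.
1/(A₁E₁) + 1/(A₂E₂) = 1/(650×106×10³) + 1/(675×45×10³) = 4.744×10⁻⁸ N⁻¹.
So P = 0.000408 / 4.744×10⁻⁸ = 8.601 kN.
σ_{magnesium alloy} = P/A₂ = 8601/675 = 12.74 MPa, tensile.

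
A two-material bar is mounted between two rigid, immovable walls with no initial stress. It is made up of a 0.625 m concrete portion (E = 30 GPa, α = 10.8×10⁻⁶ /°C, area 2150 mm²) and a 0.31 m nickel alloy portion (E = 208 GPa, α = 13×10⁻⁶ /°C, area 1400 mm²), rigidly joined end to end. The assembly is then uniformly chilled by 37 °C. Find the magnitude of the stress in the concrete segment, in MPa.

σ ≈ 17.3 MPa (tensile)

Free thermal contraction of the whole bar: Σ αᵢΔT Lᵢ = 10.8×10⁻⁶×37×625 + 13×10⁻⁶×37×310 = 0.3989 mm.
The rigid supports impose zero overall length change; the single axial force P common to all segments must satisfy P Σ Lᵢ/(AᵢEᵢ) = δ_free.
Σ Lᵢ/(AᵢEᵢ) = 625/(2150×30×10³) + 310/(1400×208×10³) = 1.075×10⁻⁵ mm/N.
Hence P = δ_free / Σ(L/AE) = 0.3989/1.075×10⁻⁵ = 37.09 kN (tensile).
σ_{concrete} = P / A = 37090 / 2150 = 17.25 MPa.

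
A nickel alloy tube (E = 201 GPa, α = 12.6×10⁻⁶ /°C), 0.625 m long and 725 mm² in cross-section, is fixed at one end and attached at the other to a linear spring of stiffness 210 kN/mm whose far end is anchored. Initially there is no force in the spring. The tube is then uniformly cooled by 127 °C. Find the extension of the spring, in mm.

If the spring were absent the tube would shorten by αΔT L = 12.6×10⁻⁶ × 127 × 625 = 1 mm.
Let P be the tensile force in the spring. The tube extends elastically by PL/(AE) and the spring stretches by P/k; together these equal δ_free.
P [ L/(AE) + 1/k ] = δ_free → P [ 625/(725×201×10³) + 1/(210×10³) ] = 1.
P = 1 / 9.051×10⁻⁶ = 110500 N.
Spring extension = P/k = 110500/(210×10³) = 0.5262 mm.

δ ≈ 0.526 mm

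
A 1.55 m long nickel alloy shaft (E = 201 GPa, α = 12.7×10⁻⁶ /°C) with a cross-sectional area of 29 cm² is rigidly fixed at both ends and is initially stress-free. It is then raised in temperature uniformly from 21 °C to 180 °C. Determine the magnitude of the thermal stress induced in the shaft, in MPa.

Because both ends are immovable the net strain is zero, and the suppressed thermal strain is αΔT = 12.7×10⁻⁶ × 159 = 2019.3×10⁻⁶.
σ = EαΔT = 201×10³ × 12.7×10⁻⁶ × 159 = 405.9 MPa (compressive; the shaft is trying to expand).

σ ≈ 406 MPa (compressive)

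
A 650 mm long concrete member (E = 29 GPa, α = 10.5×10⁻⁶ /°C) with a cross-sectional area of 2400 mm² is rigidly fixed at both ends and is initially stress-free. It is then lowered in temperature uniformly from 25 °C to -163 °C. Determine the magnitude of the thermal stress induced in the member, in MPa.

σ ≈ 57.2 MPa (tensile)

With length fixed, the mechanical strain must cancel the thermal strain αΔT = 10.5×10⁻⁶ × 188 = 1974×10⁻⁶.
Hence σ = E·αΔT = 29×10³ × 1974×10⁻⁶ = 57.25 MPa, tensile.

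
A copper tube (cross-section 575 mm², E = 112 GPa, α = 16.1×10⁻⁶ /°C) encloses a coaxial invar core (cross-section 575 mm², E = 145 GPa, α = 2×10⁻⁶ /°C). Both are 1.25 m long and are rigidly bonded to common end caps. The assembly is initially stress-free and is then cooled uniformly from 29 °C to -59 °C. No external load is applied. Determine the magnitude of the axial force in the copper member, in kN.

The copper has the larger α, so on cooling it would change length more than the invar if both were free. The rigid plates force a common final length, so the copper is put into tension and the invar into compression, with equal and opposite forces P (no external load).
Equating the net (thermal + elastic) strains gives |α₁ − α₂|·ΔT = P·[1/(A₁E₁) + 1/(A₂E₂)].
|α₁ − α₂|·ΔT = 14.1×10⁻⁶ × 88 = 0.001241.
1/(A₁E₁) + 1/(A₂E₂) = 1/(575×112×10³) + 1/(575×145×10³) = 2.752×10⁻⁸ N⁻¹.
P = 0.001241 / 2.752×10⁻⁸ = 45080 N = 45.08 kN.

P ≈ 45.1 kN (tensile in the copper)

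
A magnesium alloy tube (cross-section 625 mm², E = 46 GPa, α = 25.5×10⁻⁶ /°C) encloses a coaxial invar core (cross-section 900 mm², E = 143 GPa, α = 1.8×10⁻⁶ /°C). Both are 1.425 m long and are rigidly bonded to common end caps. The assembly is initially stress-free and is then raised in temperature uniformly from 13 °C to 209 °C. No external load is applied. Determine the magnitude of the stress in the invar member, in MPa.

Both members must finish at the same length. With the larger α, the magnesium alloy tends to over-expand; the plates restrain it, putting the magnesium alloy in compression and the invar in tension. With no external load the two internal forces are equal and opposite, magnitude P.
Compatibility of the two members (thermal + elastic change equal): (α₁ − α₂)ΔT = P·[1/(A₁E₁) + 1/(A₂E₂)].
|α₁ − α₂|·ΔT = 23.7×10⁻⁶ × 196 = 0.004645.
1/(A₁E₁) + 1/(A₂E₂) = 1/(625×46×10³) + 1/(900×143×10³) = 4.255×10⁻⁸ N⁻¹.
P = 0.004645 / 4.255×10⁻⁸ = 109200 N = 109.2 kN.
σ_{invar} = P/A₂ = 109200/900 = 121.3 MPa, tensile.

σ ≈ 121 MPa (tensile)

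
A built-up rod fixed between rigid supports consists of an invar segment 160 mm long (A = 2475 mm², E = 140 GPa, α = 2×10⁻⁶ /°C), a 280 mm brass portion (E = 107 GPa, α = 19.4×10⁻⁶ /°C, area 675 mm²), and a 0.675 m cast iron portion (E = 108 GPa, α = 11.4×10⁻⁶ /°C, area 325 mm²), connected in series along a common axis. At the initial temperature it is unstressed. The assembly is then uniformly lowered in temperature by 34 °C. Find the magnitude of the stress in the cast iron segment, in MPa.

Free thermal contraction of the whole bar: Σ αᵢΔT Lᵢ = 2×10⁻⁶×34×160 + 19.4×10⁻⁶×34×280 + 11.4×10⁻⁶×34×675 = 0.4572 mm.
The walls prevent any net length change, so an axial force P (same in every segment) develops. Compatibility: P · Σ Lᵢ/(AᵢEᵢ) = δ_free.
The series flexibility is Σ Lᵢ/(AᵢEᵢ) = 160/(2475×140×10³) + 280/(675×107×10³) + 675/(325×108×10³) = 2.357×10⁻⁵ mm/N.
P = 0.4572 / 2.357×10⁻⁵ = 19400 N = 19.4 kN, tensile.
σ_{cast iron} = P / A = 19400 / 325 = 59.69 MPa.

σ ≈ 59.7 MPa (tensile)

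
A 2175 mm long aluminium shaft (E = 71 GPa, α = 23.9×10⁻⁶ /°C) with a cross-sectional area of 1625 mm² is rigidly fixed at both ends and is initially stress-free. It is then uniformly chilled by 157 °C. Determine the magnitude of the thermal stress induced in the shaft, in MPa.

σ ≈ 266 MPa (tensile)

Because both ends are immovable the net strain is zero, and the suppressed thermal strain is αΔT = 23.9×10⁻⁶ × 157 = 3752.3×10⁻⁶.
σ = EαΔT = 71×10³ × 23.9×10⁻⁶ × 157 = 266.4 MPa (tensile; the shaft is trying to contract).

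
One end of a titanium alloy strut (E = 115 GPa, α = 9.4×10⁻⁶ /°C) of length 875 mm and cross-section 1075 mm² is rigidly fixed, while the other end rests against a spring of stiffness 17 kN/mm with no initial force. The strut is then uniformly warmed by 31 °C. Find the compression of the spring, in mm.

Free thermal expansion: δ_free = αΔT L = 9.4×10⁻⁶ × 31 × 875 = 0.255 mm.
Let P be the compressive force at the spring. The strut shortens elastically by PL/(AE) and the spring compresses by P/k; together these equal δ_free.
P [ L/(AE) + 1/k ] = δ_free → P [ 875/(1075×115×10³) + 1/(17×10³) ] = 0.255.
P = 0.255 / 6.59×10⁻⁵ = 3869 N.
Spring compression = P/k = 3869/(17×10³) = 0.2276 mm.

δ ≈ 0.228 mm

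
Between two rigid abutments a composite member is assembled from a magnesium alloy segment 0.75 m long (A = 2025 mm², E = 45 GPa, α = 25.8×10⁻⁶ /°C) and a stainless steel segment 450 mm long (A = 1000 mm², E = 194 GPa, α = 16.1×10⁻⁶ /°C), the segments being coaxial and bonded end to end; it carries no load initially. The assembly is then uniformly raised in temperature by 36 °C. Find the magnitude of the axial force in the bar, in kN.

P ≈ 90.8 kN (compressive)

If the supports were absent, the total length change would be Σ αᵢΔT Lᵢ = 25.8×10⁻⁶×36×750 + 16.1×10⁻⁶×36×450 = 0.9574 mm.
The rigid supports impose zero overall length change; the single axial force P common to all segments must satisfy P Σ Lᵢ/(AᵢEᵢ) = δ_free.
Σ Lᵢ/(AᵢEᵢ) = 750/(2025×45×10³) + 450/(1000×194×10³) = 1.055×10⁻⁵ mm/N.
So P = 0.9574 / 1.055×10⁻⁵ = 90.75 kN, compressive.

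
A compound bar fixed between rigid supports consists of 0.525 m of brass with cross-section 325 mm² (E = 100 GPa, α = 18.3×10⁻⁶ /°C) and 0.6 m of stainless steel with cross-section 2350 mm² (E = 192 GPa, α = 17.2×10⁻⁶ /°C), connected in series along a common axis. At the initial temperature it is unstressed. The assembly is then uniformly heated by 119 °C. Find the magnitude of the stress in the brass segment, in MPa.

σ ≈ 417 MPa (compressive)

If the supports were absent, the total length change would be Σ αᵢΔT Lᵢ = 18.3×10⁻⁶×119×525 + 17.2×10⁻⁶×119×600 = 2.371 mm.
The rigid supports impose zero overall length change; the single axial force P common to all segments must satisfy P Σ Lᵢ/(AᵢEᵢ) = δ_free.
The series flexibility is Σ Lᵢ/(AᵢEᵢ) = 525/(325×100×10³) + 600/(2350×192×10³) = 1.748×10⁻⁵ mm/N.
So P = 2.371 / 1.748×10⁻⁵ = 135.6 kN, compressive.
σ_{brass} = P / A = 135600 / 325 = 417.3 MPa.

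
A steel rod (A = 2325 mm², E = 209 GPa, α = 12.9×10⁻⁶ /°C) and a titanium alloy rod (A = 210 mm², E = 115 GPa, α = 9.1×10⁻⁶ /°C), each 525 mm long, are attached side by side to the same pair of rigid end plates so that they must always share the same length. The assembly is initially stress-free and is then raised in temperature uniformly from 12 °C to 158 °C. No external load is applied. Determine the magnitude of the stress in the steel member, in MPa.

Both members must finish at the same length. With the larger α, the steel tends to over-expand; the plates restrain it, putting the steel in compression and the titanium alloy in tension. With no external load the two internal forces are equal and opposite, magnitude P.
Setting the final lengths equal and cancelling L: (α₁ − α₂)ΔT = P/(A₁E₁) + P/(A₂E₂).
|α₁ − α₂|·ΔT = 3.8×10⁻⁶ × 146 = 0.0005548.
1/(A₁E₁) + 1/(A₂E₂) = 1/(2325×209×10³) + 1/(210×115×10³) = 4.347×10⁻⁸ N⁻¹.
P = 0.0005548 / 4.347×10⁻⁸ = 12760 N = 12.76 kN.
σ_{steel} = P/A₁ = 12760/2325 = 5.49 MPa, compressive.

σ ≈ 5.49 MPa (compressive)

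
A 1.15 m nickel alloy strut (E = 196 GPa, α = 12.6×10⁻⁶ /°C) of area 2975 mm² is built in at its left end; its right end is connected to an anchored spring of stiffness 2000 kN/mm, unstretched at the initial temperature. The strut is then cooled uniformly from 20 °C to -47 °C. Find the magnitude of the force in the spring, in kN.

If the spring were absent the strut would shorten by αΔT L = 12.6×10⁻⁶ × 67 × 1150 = 0.9708 mm.
Let P be the tensile force in the spring. The strut extends elastically by PL/(AE) and the spring stretches by P/k; together these equal δ_free.
So P = δ_free / [L/(AE) + 1/k] = 0.9708 / [ 1150/(2975×196×10³) + 1/(2000×10³) ].
P = 0.9708 / 2.472×10⁻⁶ = 392700 N.

P ≈ 393 kN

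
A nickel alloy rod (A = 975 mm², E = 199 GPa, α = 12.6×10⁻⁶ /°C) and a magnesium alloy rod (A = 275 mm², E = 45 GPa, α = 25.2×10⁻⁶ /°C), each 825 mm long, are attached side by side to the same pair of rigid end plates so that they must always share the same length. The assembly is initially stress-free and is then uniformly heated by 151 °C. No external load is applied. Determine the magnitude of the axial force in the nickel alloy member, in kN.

The magnesium alloy has the larger α, so on heating it would change length more than the nickel alloy if both were free. The rigid plates force a common final length, so the magnesium alloy is put into compression and the nickel alloy into tension, with equal and opposite forces P (no external load).
Compatibility of the two members (thermal + elastic change equal): (α₁ − α₂)ΔT = P·[1/(A₁E₁) + 1/(A₂E₂)].
|α₁ − α₂|·ΔT = 12.6×10⁻⁶ × 151 = 0.001903.
1/(A₁E₁) + 1/(A₂E₂) = 1/(975×199×10³) + 1/(275×45×10³) = 8.596×10⁻⁸ N⁻¹.
P = 0.001903 / 8.596×10⁻⁸ = 22130 N = 22.13 kN.

P ≈ 22.1 kN (tensile in the nickel alloy)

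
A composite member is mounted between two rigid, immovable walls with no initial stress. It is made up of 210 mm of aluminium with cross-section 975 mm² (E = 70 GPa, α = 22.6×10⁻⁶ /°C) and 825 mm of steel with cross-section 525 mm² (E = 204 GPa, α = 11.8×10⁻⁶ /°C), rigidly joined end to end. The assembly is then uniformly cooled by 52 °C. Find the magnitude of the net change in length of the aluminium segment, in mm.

If the supports were absent, the total length change would be Σ αᵢΔT Lᵢ = 22.6×10⁻⁶×52×210 + 11.8×10⁻⁶×52×825 = 0.753 mm.
Since the ends are fixed, an axial force P builds up, equal in every segment, with P · Σ Lᵢ/(AᵢEᵢ) = δ_free.
The series flexibility is Σ Lᵢ/(AᵢEᵢ) = 210/(975×70×10³) + 825/(525×204×10³) = 1.078×10⁻⁵ mm/N.
So P = 0.753 / 1.078×10⁻⁵ = 69.85 kN, tensile.
For the aluminium segment, free thermal change = 22.6×10⁻⁶×52×210 = 0.2468 mm and elastic change from P = 69850×210/(975×70×10³) = 0.2149 mm; these oppose, so the net change is 0.0319 mm (segment shortens).

|ΔL| ≈ 0.0319 mm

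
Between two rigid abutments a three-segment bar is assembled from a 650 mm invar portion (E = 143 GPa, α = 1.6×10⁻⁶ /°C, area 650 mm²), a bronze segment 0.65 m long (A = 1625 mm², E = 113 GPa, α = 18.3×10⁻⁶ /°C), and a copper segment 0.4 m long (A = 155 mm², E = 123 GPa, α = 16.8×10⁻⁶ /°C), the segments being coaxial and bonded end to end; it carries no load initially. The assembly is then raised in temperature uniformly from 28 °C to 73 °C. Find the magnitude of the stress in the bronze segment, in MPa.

σ ≈ 17.3 MPa (compressive)

If the supports were absent, the total length change would be Σ αᵢΔT Lᵢ = 1.6×10⁻⁶×45×650 + 18.3×10⁻⁶×45×650 + 16.8×10⁻⁶×45×400 = 0.8845 mm.
Since the ends are fixed, an axial force P builds up, equal in every segment, with P · Σ Lᵢ/(AᵢEᵢ) = δ_free.
Σ Lᵢ/(AᵢEᵢ) = 650/(650×143×10³) + 650/(1625×113×10³) + 400/(155×123×10³) = 3.151×10⁻⁵ mm/N.
Hence P = δ_free / Σ(L/AE) = 0.8845/3.151×10⁻⁵ = 28.07 kN (compressive).
σ_{bronze} = P / A = 28070 / 1625 = 17.27 MPa.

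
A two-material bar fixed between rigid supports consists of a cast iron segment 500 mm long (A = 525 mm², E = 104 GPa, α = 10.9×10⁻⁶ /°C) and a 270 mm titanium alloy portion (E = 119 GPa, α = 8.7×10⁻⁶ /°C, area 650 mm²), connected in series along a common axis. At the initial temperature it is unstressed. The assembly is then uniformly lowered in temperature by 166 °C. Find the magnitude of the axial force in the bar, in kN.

If the supports were absent, the total length change would be Σ αᵢΔT Lᵢ = 10.9×10⁻⁶×166×500 + 8.7×10⁻⁶×166×270 = 1.295 mm.
Since the ends are fixed, an axial force P builds up, equal in every segment, with P · Σ Lᵢ/(AᵢEᵢ) = δ_free.
Σ Lᵢ/(AᵢEᵢ) = 500/(525×104×10³) + 270/(650×119×10³) = 1.265×10⁻⁵ mm/N.
Hence P = δ_free / Σ(L/AE) = 1.295/1.265×10⁻⁵ = 102.4 kN (tensile).

P ≈ 102 kN (tensile)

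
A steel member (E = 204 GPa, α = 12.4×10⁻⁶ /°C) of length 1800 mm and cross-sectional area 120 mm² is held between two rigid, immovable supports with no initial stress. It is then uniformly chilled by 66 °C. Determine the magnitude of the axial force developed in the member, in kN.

P ≈ 20 kN (tensile)

The ends cannot move, so σ = EαΔT = 204×10³ × 12.4×10⁻⁶ × 66 = 167 MPa.
Then P = σA = 167 × 120 mm² = 20.03 kN, tensile.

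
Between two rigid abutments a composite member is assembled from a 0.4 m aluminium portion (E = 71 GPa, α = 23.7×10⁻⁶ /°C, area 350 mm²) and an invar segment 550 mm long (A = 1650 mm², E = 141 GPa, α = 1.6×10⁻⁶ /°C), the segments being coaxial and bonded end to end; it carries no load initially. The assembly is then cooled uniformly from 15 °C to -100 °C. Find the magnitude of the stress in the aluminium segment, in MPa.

If the supports were absent, the total length change would be Σ αᵢΔT Lᵢ = 23.7×10⁻⁶×115×400 + 1.6×10⁻⁶×115×550 = 1.191 mm.
Since the ends are fixed, an axial force P builds up, equal in every segment, with P · Σ Lᵢ/(AᵢEᵢ) = δ_free.
Σ Lᵢ/(AᵢEᵢ) = 400/(350×71×10³) + 550/(1650×141×10³) = 1.846×10⁻⁵ mm/N.
P = 1.191 / 1.846×10⁻⁵ = 64540 N = 64.54 kN, tensile.
σ_{aluminium} = P / A = 64540 / 350 = 184.4 MPa.

σ ≈ 184 MPa (tensile)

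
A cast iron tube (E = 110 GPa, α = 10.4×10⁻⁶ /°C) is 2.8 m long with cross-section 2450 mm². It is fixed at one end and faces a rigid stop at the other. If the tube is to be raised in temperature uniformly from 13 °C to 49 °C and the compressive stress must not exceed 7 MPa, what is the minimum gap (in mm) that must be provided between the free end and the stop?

g ≈ 0.87 mm

With no wall the tube would lengthen by αΔT L = 10.4×10⁻⁶ × 36 × 2800 = 1.048 mm.
A stress of 7 MPa corresponds to the wall pushing the tube back by σL/E = 7×2800/(110×10³) = 0.1782 mm.
So the gap has to take up the difference, g_min = δ_free − σL/E = 1.048 − 0.1782 = 0.8701 mm.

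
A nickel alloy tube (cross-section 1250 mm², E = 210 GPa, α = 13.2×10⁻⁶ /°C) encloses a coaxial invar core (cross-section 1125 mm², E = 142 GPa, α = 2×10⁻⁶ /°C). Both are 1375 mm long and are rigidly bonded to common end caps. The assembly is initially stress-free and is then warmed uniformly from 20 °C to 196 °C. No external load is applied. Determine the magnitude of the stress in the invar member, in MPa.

Equilibrium of a rigid end plate with no external load gives equal and opposite internal forces ±P in the two members. Since α_{nickel alloy} > α_{invar}, heating drives the nickel alloy into compression and the invar into tension.
Compatibility of the two members (thermal + elastic change equal): (α₁ − α₂)ΔT = P·[1/(A₁E₁) + 1/(A₂E₂)].
|α₁ − α₂|·ΔT = 11.2×10⁻⁶ × 176 = 0.001971.
1/(A₁E₁) + 1/(A₂E₂) = 1/(1250×210×10³) + 1/(1125×142×10³) = 1.007×10⁻⁸ N⁻¹.
P = 0.001971 / 1.007×10⁻⁸ = 195800 N = 195.8 kN.
σ_{invar} = P/A₂ = 195800/1125 = 174 MPa, tensile.

σ ≈ 174 MPa (tensile)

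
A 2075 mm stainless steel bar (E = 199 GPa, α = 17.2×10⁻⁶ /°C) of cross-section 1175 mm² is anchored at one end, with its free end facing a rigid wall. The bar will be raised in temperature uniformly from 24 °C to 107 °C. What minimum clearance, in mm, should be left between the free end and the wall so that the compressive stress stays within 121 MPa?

g ≈ 1.7 mm

With no wall the bar would lengthen by αΔT L = 17.2×10⁻⁶ × 83 × 2075 = 2.962 mm.
At the allowable stress the elastic shortening the wall may impose is σL/E = 121 × 2075 / (199×10³) = 1.262 mm.
So the gap has to take up the difference, g_min = δ_free − σL/E = 2.962 − 1.262 = 1.701 mm.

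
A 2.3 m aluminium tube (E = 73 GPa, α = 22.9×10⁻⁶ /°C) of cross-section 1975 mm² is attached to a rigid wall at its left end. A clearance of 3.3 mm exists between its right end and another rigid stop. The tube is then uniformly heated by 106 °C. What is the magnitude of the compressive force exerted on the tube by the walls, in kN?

P ≈ 143 kN

If the wall were absent the tube would grow by αΔT L = 22.9×10⁻⁶ × 106 × 2300 = 5.583 mm.
This exceeds the 3.3 mm gap, so the wall pushes back. The portion of expansion that must be recovered elastically is δ_free − gap = 5.583 − 3.3 = 2.283 mm.
Compatibility: PL/(AE) = 2.283 mm, so σ = P/A = E × (2.283/2300) = 72.46 MPa.
Force on the wall = σA = 72.46 × 1975 mm² = 143.1 kN.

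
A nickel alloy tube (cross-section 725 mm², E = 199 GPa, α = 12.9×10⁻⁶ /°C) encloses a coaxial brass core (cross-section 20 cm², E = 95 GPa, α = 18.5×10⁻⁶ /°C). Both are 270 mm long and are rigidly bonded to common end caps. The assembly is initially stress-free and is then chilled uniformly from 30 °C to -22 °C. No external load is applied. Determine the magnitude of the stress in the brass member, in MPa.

σ ≈ 11.9 MPa (tensile)

Equilibrium of a rigid end plate with no external load gives equal and opposite internal forces ±P in the two members. Since α_{brass} > α_{nickel alloy}, cooling drives the brass into tension and the nickel alloy into compression.
Setting the final lengths equal and cancelling L: (α₁ − α₂)ΔT = P/(A₁E₁) + P/(A₂E₂).
|α₁ − α₂|·ΔT = 5.6×10⁻⁶ × 52 = 0.0002912.
1/(A₁E₁) + 1/(A₂E₂) = 1/(725×199×10³) + 1/(2000×95×10³) = 1.219×10⁻⁸ N⁻¹.
P = 0.0002912 / 1.219×10⁻⁸ = 23880 N = 23.88 kN.
σ_{brass} = P/A₂ = 23880/2000 = 11.94 MPa, tensile.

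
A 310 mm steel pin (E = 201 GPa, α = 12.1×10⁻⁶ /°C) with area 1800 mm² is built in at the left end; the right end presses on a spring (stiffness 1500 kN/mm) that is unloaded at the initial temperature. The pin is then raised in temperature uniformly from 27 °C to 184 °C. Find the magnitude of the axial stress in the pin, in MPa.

If the spring were absent the pin would lengthen by αΔT L = 12.1×10⁻⁶ × 157 × 310 = 0.5889 mm.
Let P be the compressive force at the spring. The pin shortens elastically by PL/(AE) and the spring compresses by P/k; together these equal δ_free.
P [ L/(AE) + 1/k ] = δ_free → P [ 310/(1800×201×10³) + 1/(1500×10³) ] = 0.5889.
P = 0.5889 / 1.523×10⁻⁶ = 386600 N.
σ = P/A = 386600/1800 = 214.8 MPa.

σ ≈ 215 MPa (compressive)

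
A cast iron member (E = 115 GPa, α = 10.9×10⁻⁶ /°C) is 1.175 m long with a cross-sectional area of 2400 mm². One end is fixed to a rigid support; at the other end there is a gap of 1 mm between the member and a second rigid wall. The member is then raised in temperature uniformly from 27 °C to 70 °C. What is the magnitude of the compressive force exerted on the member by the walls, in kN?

If the wall were absent the member would grow by αΔT L = 10.9×10⁻⁶ × 43 × 1175 = 0.5507 mm.
Since δ_free = 0.551 mm is less than the 1 mm gap, the member never touches the wall. No axial force develops.

P ≈ 0 kN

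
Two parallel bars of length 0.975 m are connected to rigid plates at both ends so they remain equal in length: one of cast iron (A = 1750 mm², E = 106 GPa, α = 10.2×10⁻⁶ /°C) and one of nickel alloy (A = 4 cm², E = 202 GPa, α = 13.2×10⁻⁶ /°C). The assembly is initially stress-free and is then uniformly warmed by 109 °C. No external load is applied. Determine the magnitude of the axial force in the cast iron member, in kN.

P ≈ 18.4 kN (tensile in the cast iron)

Both members must finish at the same length. With the larger α, the nickel alloy tends to over-expand; the plates restrain it, putting the nickel alloy in compression and the cast iron in tension. With no external load the two internal forces are equal and opposite, magnitude P.
Setting the final lengths equal and cancelling L: (α₁ − α₂)ΔT = P/(A₁E₁) + P/(A₂E₂).
|α₁ − α₂|·ΔT = 3×10⁻⁶ × 109 = 0.000327.
1/(A₁E₁) + 1/(A₂E₂) = 1/(1750×106×10³) + 1/(400×202×10³) = 1.777×10⁻⁸ N⁻¹.
P = 0.000327 / 1.777×10⁻⁸ = 18400 N = 18.4 kN.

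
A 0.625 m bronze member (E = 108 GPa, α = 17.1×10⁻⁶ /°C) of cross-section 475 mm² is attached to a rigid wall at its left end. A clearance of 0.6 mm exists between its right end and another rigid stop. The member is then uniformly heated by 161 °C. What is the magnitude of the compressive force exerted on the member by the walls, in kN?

If the wall were absent the member would grow by αΔT L = 17.1×10⁻⁶ × 161 × 625 = 1.721 mm.
After closing the 0.6 mm clearance, 1.721 − 0.6 = 1.121 mm of expansion remains to be suppressed by the wall.
That suppressed elongation corresponds to σ = E·Δ/L = 108×10³ × 1.121/625 = 193.7 MPa.
Force on the wall = σA = 193.7 × 475 mm² = 91.99 kN.

P ≈ 92 kN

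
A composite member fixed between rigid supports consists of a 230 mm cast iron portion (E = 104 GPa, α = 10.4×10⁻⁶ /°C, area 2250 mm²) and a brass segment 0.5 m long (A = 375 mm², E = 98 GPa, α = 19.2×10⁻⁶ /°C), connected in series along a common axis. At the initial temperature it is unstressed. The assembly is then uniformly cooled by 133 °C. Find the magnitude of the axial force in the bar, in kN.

P ≈ 109 kN (tensile)

If the supports were absent, the total length change would be Σ αᵢΔT Lᵢ = 10.4×10⁻⁶×133×230 + 19.2×10⁻⁶×133×500 = 1.595 mm.
Since the ends are fixed, an axial force P builds up, equal in every segment, with P · Σ Lᵢ/(AᵢEᵢ) = δ_free.
The series flexibility is Σ Lᵢ/(AᵢEᵢ) = 230/(2250×104×10³) + 500/(375×98×10³) = 1.459×10⁻⁵ mm/N.
So P = 1.595 / 1.459×10⁻⁵ = 109.3 kN, tensile.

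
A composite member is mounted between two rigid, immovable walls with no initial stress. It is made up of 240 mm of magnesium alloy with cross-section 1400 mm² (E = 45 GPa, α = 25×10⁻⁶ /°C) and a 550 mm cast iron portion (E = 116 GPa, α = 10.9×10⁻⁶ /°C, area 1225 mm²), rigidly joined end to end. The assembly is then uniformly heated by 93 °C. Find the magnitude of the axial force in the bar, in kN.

P ≈ 145 kN (compressive)

Free thermal expansion of the whole bar: Σ αᵢΔT Lᵢ = 25×10⁻⁶×93×240 + 10.9×10⁻⁶×93×550 = 1.116 mm.
The walls prevent any net length change, so an axial force P (same in every segment) develops. Compatibility: P · Σ Lᵢ/(AᵢEᵢ) = δ_free.
The series flexibility is Σ Lᵢ/(AᵢEᵢ) = 240/(1400×45×10³) + 550/(1225×116×10³) = 7.68×10⁻⁶ mm/N.
Hence P = δ_free / Σ(L/AE) = 1.116/7.68×10⁻⁶ = 145.3 kN (compressive).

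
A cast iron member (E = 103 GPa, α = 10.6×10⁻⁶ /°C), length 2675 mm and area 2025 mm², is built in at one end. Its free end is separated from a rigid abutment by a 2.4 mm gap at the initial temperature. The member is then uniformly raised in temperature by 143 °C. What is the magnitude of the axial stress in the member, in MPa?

If the wall were absent the member would grow by αΔT L = 10.6×10⁻⁶ × 143 × 2675 = 4.055 mm.
This exceeds the 2.4 mm gap, so the wall pushes back. The portion of expansion that must be recovered elastically is δ_free − gap = 4.055 − 2.4 = 1.655 mm.
That suppressed elongation corresponds to σ = E·Δ/L = 103×10³ × 1.655/2675 = 63.72 MPa.

σ ≈ 63.7 MPa (compressive)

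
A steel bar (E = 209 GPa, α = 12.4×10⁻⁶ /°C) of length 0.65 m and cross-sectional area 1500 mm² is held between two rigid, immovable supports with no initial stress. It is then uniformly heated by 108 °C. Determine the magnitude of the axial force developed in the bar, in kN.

With zero net strain, σ = E·αΔT = 209 GPa × 12.4×10⁻⁶ × 108 = 279.9 MPa.
Axial force P = σA = 279.9 × 1500 = 419800 N = 419.8 kN, compressive.

P ≈ 420 kN (compressive)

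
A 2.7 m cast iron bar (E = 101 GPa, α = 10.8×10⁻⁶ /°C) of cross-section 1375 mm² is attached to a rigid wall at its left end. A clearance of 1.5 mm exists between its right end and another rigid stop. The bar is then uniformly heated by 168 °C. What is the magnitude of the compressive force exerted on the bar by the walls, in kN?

P ≈ 175 kN

Unrestrained expansion: δ_free = αΔT L = 10.8×10⁻⁶ × 168 × 2700 = 4.899 mm.
After closing the 1.5 mm clearance, 4.899 − 1.5 = 3.399 mm of expansion remains to be suppressed by the wall.
Compatibility: PL/(AE) = 3.399 mm, so σ = P/A = E × (3.399/2700) = 127.1 MPa.
Force on the wall = σA = 127.1 × 1375 mm² = 174.8 kN.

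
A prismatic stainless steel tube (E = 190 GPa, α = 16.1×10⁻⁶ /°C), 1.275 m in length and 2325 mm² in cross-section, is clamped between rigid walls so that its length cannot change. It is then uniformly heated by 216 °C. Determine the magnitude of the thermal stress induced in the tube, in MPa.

σ ≈ 661 MPa (compressive)

The supports are rigid, so the total axial strain is zero. The restrained thermal strain is ε = αΔT = 16.1×10⁻⁶ × 216 = 3477.6×10⁻⁶.
Hence σ = E·αΔT = 190×10³ × 3477.6×10⁻⁶ = 660.7 MPa, compressive.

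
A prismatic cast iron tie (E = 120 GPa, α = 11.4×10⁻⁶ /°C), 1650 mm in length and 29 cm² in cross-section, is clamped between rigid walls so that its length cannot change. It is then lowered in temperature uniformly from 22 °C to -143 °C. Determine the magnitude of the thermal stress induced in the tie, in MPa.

Because both ends are immovable the net strain is zero, and the suppressed thermal strain is αΔT = 11.4×10⁻⁶ × 165 = 1881×10⁻⁶.
σ = EαΔT = 120×10³ × 11.4×10⁻⁶ × 165 = 225.7 MPa (tensile; the tie is trying to contract).

σ ≈ 226 MPa (tensile)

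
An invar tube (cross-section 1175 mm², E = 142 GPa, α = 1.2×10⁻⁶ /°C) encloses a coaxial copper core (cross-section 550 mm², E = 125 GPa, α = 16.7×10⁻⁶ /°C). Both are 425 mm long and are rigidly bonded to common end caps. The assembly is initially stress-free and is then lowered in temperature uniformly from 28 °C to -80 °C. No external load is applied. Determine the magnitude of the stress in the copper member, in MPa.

σ ≈ 148 MPa (tensile)

Both members must finish at the same length. With the larger α, the copper tends to over-contract; the plates restrain it, putting the copper in tension and the invar in compression. With no external load the two internal forces are equal and opposite, magnitude P.
Compatibility of the two members (thermal + elastic change equal): (α₁ − α₂)ΔT = P·[1/(A₁E₁) + 1/(A₂E₂)].
|α₁ − α₂|·ΔT = 15.5×10⁻⁶ × 108 = 0.001674.
1/(A₁E₁) + 1/(A₂E₂) = 1/(1175×142×10³) + 1/(550×125×10³) = 2.054×10⁻⁸ N⁻¹.
P = 0.001674 / 2.054×10⁻⁸ = 81500 N = 81.5 kN.
σ_{copper} = P/A₂ = 81500/550 = 148.2 MPa, tensile.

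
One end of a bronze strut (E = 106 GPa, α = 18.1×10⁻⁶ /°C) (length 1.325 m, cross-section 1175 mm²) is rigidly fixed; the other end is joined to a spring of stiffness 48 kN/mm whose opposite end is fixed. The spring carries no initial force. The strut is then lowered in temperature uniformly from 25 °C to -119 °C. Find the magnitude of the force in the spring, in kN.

P ≈ 110 kN

The unrestrained thermal change is αΔT L = 18.1×10⁻⁶ × 144 × 1325 = 3.453 mm.
Let P be the tensile force in the spring. The strut extends elastically by PL/(AE) and the spring stretches by P/k; together these equal δ_free.
So P = δ_free / [L/(AE) + 1/k] = 3.453 / [ 1325/(1175×106×10³) + 1/(48×10³) ].
P = 3.453 / 3.147×10⁻⁵ = 109700 N.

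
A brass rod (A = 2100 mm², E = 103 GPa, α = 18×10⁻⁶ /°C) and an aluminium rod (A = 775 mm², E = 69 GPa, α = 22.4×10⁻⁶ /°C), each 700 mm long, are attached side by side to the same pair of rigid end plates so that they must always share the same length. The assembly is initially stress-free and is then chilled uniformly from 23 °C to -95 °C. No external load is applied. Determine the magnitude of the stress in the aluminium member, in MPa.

Both members must finish at the same length. With the larger α, the aluminium tends to over-contract; the plates restrain it, putting the aluminium in tension and the brass in compression. With no external load the two internal forces are equal and opposite, magnitude P.
Setting the final lengths equal and cancelling L: (α₁ − α₂)ΔT = P/(A₁E₁) + P/(A₂E₂).
|α₁ − α₂|·ΔT = 4.4×10⁻⁶ × 118 = 0.0005192.
1/(A₁E₁) + 1/(A₂E₂) = 1/(2100×103×10³) + 1/(775×69×10³) = 2.332×10⁻⁸ N⁻¹.
P = 0.0005192 / 2.332×10⁻⁸ = 22260 N = 22.26 kN.
σ_{aluminium} = P/A₂ = 22260/775 = 28.72 MPa, tensile.

σ ≈ 28.7 MPa (tensile)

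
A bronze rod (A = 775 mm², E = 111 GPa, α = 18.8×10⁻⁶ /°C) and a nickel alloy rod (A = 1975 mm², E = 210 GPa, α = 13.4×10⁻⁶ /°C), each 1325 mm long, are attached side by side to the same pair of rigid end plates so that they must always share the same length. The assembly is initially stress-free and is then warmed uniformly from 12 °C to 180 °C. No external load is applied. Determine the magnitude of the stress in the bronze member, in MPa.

Equilibrium of a rigid end plate with no external load gives equal and opposite internal forces ±P in the two members. Since α_{bronze} > α_{nickel alloy}, heating drives the bronze into compression and the nickel alloy into tension.
Equating the net (thermal + elastic) strains gives |α₁ − α₂|·ΔT = P·[1/(A₁E₁) + 1/(A₂E₂)].
|α₁ − α₂|·ΔT = 5.4×10⁻⁶ × 168 = 0.0009072.
1/(A₁E₁) + 1/(A₂E₂) = 1/(775×111×10³) + 1/(1975×210×10³) = 1.404×10⁻⁸ N⁻¹.
So P = 0.0009072 / 1.404×10⁻⁸ = 64.64 kN.
σ_{bronze} = P/A₁ = 64640/775 = 83.4 MPa, compressive.

σ ≈ 83.4 MPa (compressive)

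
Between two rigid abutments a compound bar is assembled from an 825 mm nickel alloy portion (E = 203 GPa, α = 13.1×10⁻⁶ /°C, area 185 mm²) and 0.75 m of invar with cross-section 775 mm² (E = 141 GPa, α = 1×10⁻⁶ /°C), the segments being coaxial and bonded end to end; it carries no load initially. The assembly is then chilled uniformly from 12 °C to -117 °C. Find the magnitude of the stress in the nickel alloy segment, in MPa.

σ ≈ 280 MPa (tensile)

Free thermal contraction of the whole bar: Σ αᵢΔT Lᵢ = 13.1×10⁻⁶×129×825 + 1×10⁻⁶×129×750 = 1.491 mm.
The rigid supports impose zero overall length change; the single axial force P common to all segments must satisfy P Σ Lᵢ/(AᵢEᵢ) = δ_free.
Σ Lᵢ/(AᵢEᵢ) = 825/(185×203×10³) + 750/(775×141×10³) = 2.883×10⁻⁵ mm/N.
Hence P = δ_free / Σ(L/AE) = 1.491/2.883×10⁻⁵ = 51.71 kN (tensile).
σ_{nickel alloy} = P / A = 51710 / 185 = 279.5 MPa.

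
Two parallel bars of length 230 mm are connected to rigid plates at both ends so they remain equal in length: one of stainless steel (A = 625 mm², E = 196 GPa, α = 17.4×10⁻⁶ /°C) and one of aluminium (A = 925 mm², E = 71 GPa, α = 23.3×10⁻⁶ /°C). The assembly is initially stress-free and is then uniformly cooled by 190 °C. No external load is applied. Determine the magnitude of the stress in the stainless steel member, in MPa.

Both members must finish at the same length. With the larger α, the aluminium tends to over-contract; the plates restrain it, putting the aluminium in tension and the stainless steel in compression. With no external load the two internal forces are equal and opposite, magnitude P.
Compatibility of the two members (thermal + elastic change equal): (α₁ − α₂)ΔT = P·[1/(A₁E₁) + 1/(A₂E₂)].
|α₁ − α₂|·ΔT = 5.9×10⁻⁶ × 190 = 0.001121.
1/(A₁E₁) + 1/(A₂E₂) = 1/(625×196×10³) + 1/(925×71×10³) = 2.339×10⁻⁸ N⁻¹.
P = 0.001121 / 2.339×10⁻⁸ = 47930 N = 47.93 kN.
σ_{stainless steel} = P/A₁ = 47930/625 = 76.68 MPa, compressive.

σ ≈ 76.7 MPa (compressive)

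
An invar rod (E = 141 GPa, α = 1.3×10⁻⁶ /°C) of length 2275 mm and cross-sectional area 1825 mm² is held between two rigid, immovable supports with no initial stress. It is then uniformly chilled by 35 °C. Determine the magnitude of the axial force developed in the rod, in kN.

P ≈ 11.7 kN (tensile)

Full restraint means ε = 0, so the stress is σ = EαΔT = 141×10³ × 1.3×10⁻⁶ × 35 = 6.415 MPa.
P = AEαΔT = 1825 × 141×10³ × 1.3×10⁻⁶ × 35 = 11.71 kN (tensile).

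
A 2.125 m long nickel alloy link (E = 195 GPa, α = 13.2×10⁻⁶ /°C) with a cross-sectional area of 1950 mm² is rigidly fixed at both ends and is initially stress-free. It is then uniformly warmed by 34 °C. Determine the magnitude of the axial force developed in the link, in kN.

Full restraint means ε = 0, so the stress is σ = EαΔT = 195×10³ × 13.2×10⁻⁶ × 34 = 87.52 MPa.
Then P = σA = 87.52 × 1950 mm² = 170.7 kN, compressive.

P ≈ 171 kN (compressive)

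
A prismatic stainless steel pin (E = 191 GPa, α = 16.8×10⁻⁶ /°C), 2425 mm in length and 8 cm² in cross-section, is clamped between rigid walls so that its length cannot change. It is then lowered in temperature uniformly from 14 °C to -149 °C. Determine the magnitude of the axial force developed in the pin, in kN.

With zero net strain, σ = E·αΔT = 191 GPa × 16.8×10⁻⁶ × 163 = 523 MPa.
Then P = σA = 523 × 800 mm² = 418.4 kN, tensile.

P ≈ 418 kN (tensile)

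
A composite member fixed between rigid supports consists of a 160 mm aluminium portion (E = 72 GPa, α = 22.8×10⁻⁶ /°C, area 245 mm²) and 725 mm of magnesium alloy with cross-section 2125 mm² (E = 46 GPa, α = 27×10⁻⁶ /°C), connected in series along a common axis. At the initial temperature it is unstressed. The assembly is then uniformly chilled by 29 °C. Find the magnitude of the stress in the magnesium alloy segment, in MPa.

If the supports were absent, the total length change would be Σ αᵢΔT Lᵢ = 22.8×10⁻⁶×29×160 + 27×10⁻⁶×29×725 = 0.6735 mm.
The walls prevent any net length change, so an axial force P (same in every segment) develops. Compatibility: P · Σ Lᵢ/(AᵢEᵢ) = δ_free.
Σ Lᵢ/(AᵢEᵢ) = 160/(245×72×10³) + 725/(2125×46×10³) = 1.649×10⁻⁵ mm/N.
Hence P = δ_free / Σ(L/AE) = 0.6735/1.649×10⁻⁵ = 40.85 kN (tensile).
σ_{magnesium alloy} = P / A = 40850 / 2125 = 19.22 MPa.

σ ≈ 19.2 MPa (tensile)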